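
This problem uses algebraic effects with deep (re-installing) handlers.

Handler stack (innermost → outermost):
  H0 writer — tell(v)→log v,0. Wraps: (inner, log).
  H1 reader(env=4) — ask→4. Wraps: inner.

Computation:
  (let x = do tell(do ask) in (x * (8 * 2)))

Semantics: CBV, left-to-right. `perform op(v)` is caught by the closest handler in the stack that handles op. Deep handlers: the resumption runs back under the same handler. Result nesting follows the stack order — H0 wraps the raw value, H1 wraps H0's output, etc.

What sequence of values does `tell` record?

Answer: (4)

Step-by-step:
ask @ H1 ⇒ 4
tell(4) @ H0 ⇒ log+=4
H0 returns (0, (4))
H1 returns (0, (4))
= (0, (4))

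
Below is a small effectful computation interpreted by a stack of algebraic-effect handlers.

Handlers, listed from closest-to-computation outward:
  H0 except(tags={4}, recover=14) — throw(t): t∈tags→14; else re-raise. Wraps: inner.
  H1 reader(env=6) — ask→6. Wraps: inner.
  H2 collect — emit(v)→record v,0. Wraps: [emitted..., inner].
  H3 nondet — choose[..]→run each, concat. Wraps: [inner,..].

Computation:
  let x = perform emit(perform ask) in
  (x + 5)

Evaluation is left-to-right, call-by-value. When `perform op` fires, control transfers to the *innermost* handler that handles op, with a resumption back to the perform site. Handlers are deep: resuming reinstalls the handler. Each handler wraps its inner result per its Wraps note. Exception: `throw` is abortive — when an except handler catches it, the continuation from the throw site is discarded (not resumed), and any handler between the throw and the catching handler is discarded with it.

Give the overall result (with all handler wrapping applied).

Answer: [[6, 5]]

Working:
ask @ H1 ⇒ 6
emit(6) @ H2 ⇒ out+=6
H0 returns 5
H1 returns 5
H2 returns [6, 5]
H3 returns [[6, 5]]
= [[6, 5]]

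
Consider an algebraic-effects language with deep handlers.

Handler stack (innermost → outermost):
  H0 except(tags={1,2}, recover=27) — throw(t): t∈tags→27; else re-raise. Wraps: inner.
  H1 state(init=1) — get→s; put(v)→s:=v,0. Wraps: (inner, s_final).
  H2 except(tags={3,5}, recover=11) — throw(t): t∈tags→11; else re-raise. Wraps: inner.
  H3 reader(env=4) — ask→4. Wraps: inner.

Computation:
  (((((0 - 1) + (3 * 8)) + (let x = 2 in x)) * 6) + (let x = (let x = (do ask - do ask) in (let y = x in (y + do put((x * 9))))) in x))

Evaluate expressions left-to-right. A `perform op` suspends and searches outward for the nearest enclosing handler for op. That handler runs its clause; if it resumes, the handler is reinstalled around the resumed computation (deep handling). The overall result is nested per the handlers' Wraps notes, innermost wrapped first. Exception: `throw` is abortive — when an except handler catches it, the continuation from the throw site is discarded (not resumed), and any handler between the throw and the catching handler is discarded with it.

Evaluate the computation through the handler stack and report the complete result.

Answer: (150, 0)

Step-by-step:
ask @ H3 ⇒ 4
ask @ H3 ⇒ 4
put(0) @ H1 ⇒ s:=0
H0 returns 150
H1 returns (150, 0)
H2 returns (150, 0)
H3 returns (150, 0)
= (150, 0)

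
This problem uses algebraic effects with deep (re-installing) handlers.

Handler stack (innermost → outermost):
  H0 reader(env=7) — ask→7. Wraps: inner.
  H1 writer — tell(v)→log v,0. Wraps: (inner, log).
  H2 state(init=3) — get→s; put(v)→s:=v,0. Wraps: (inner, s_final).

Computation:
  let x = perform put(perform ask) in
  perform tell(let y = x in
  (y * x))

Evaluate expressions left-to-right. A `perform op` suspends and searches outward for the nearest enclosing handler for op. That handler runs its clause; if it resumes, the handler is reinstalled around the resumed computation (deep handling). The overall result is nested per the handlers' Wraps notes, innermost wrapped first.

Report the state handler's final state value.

Answer: 7

Working:
ask @ H0 ⇒ 7
put(7) @ H2 ⇒ s:=7
tell(0) @ H1 ⇒ log+=0
H0 returns 0
H1 returns (0, (0))
H2 returns ((0, (0)), 7)
= ((0, (0)), 7)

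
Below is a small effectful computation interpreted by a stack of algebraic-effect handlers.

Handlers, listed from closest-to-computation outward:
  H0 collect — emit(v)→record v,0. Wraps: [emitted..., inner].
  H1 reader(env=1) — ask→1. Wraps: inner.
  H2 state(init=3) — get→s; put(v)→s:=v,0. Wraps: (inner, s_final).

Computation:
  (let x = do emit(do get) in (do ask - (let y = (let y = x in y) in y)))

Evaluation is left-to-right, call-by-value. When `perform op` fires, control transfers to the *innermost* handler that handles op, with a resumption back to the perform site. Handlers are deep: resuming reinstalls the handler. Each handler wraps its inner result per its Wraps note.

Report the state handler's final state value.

Evaluation trace:
get @ H2 ⇒ 3
emit(3) @ H0 ⇒ out+=3
ask @ H1 ⇒ 1
H0 returns [3, 1]
H1 returns [3, 1]
H2 returns ([3, 1], 3)
= ([3, 1], 3)

Answer: 3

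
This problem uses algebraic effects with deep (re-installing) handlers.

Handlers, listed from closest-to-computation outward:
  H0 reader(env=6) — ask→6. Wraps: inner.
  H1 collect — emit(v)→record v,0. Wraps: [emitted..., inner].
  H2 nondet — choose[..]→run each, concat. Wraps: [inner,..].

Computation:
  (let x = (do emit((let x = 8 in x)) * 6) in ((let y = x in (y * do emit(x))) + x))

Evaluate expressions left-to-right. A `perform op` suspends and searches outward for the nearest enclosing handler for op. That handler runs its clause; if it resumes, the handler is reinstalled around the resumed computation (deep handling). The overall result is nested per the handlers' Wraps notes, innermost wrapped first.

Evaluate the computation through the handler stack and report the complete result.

Answer: [[8, 0, 0]]

Working:
emit(8) @ H1 ⇒ out+=8
emit(0) @ H1 ⇒ out+=0
H0 returns 0
H1 returns [8, 0, 0]
H2 returns [[8, 0, 0]]
= [[8, 0, 0]]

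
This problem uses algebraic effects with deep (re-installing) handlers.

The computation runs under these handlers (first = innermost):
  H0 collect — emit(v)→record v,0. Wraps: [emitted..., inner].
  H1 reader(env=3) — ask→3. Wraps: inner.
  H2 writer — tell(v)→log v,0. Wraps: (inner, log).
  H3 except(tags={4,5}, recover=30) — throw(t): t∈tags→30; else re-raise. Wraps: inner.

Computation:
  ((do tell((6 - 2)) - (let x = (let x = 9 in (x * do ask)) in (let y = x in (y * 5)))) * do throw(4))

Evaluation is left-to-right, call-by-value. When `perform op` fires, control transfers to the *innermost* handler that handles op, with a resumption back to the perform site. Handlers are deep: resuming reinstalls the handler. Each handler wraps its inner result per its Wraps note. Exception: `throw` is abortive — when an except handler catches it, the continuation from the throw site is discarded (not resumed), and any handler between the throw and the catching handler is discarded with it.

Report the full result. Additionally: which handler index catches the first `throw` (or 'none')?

Working:
tell(4) @ H2 ⇒ log+=4
ask @ H1 ⇒ 3
throw(4) @ H3 caught ⇒ 30
= 30

Answer: 30 ; first throw caught by: H3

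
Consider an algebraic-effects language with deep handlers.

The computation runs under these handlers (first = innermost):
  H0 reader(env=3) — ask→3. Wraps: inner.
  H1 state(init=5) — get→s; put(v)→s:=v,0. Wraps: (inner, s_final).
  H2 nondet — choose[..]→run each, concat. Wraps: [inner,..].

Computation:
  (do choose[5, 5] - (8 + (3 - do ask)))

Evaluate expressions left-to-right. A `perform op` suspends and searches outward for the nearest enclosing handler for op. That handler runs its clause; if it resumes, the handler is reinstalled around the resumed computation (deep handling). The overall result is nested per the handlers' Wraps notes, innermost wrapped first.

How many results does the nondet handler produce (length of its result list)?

Working:
choose[5, 5] @ H2
  branch[0] choose=5:
    ask @ H0 ⇒ 3
    H0 returns -3
    H1 returns (-3, 5)
    H2 returns [(-3, 5)]
  branch[1] choose=5:
    ask @ H0 ⇒ 3
    H0 returns -3
    H1 returns (-3, 5)
    H2 returns [(-3, 5)]
= [(-3, 5), (-3, 5)]

Answer: 2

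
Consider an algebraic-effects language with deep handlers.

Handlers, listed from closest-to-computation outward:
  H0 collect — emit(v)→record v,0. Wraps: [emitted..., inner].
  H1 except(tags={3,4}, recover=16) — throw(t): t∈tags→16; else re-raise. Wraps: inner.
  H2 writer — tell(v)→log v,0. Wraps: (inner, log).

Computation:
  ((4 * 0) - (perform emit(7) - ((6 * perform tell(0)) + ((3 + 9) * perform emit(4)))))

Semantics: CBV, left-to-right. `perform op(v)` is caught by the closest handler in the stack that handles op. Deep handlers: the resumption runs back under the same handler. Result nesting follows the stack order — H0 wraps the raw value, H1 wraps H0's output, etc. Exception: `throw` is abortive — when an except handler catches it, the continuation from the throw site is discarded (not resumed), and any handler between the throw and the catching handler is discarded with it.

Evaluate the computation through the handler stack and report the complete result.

Answer: ([7, 4, 0], (0))

Working:
emit(7) @ H0 ⇒ out+=7
tell(0) @ H2 ⇒ log+=0
emit(4) @ H0 ⇒ out+=4
H0 returns [7, 4, 0]
H1 returns [7, 4, 0]
H2 returns ([7, 4, 0], (0))
= ([7, 4, 0], (0))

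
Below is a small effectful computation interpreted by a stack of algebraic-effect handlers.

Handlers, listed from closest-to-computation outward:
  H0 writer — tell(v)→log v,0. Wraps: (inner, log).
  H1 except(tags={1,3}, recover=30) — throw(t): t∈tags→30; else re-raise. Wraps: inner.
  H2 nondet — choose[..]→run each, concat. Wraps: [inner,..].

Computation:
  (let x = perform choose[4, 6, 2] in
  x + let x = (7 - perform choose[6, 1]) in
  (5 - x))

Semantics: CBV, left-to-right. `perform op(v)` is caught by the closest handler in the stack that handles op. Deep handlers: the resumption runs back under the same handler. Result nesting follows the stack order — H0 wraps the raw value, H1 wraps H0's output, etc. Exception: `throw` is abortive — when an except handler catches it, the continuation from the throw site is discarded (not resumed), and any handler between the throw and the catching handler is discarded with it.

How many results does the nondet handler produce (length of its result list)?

Evaluation trace:
choose[4, 6, 2] @ H2
  branch[0] choose=4:
    choose[6, 1] @ H2
      branch[0] choose=6:
        H0 returns (8, ())
        H1 returns (8, ())
        H2 returns [(8, ())]
      branch[1] choose=1:
        H0 returns (3, ())
        H1 returns (3, ())
        H2 returns [(3, ())]
  branch[1] choose=6:
    choose[6, 1] @ H2
      branch[0] choose=6:
        H0 returns (10, ())
        H1 returns (10, ())
        H2 returns [(10, ())]
      branch[1] choose=1:
        H0 returns (5, ())
        H1 returns (5, ())
        H2 returns [(5, ())]
  branch[2] choose=2:
    choose[6, 1] @ H2
      branch[0] choose=6:
        H0 returns (6, ())
        H1 returns (6, ())
        H2 returns [(6, ())]
      branch[1] choose=1:
        H0 returns (1, ())
        H1 returns (1, ())
        H2 returns [(1, ())]
= [(8, ()), (3, ()), (10, ()), (5, ()), (6, ()), (1, ())]

Answer: 6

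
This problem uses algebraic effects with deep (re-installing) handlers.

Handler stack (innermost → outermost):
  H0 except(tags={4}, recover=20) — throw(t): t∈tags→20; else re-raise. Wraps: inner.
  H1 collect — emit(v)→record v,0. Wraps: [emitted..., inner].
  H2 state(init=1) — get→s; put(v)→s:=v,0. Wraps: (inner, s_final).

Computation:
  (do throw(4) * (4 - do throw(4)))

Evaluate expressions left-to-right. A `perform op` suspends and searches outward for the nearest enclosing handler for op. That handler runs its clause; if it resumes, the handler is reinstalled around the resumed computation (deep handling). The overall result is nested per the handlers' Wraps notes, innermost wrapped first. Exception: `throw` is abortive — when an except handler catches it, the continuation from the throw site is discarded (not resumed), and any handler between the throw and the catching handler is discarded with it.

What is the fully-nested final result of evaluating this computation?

Working:
throw(4) @ H0 caught ⇒ 20
H1 returns [20]
H2 returns ([20], 1)
= ([20], 1)

Answer: ([20], 1)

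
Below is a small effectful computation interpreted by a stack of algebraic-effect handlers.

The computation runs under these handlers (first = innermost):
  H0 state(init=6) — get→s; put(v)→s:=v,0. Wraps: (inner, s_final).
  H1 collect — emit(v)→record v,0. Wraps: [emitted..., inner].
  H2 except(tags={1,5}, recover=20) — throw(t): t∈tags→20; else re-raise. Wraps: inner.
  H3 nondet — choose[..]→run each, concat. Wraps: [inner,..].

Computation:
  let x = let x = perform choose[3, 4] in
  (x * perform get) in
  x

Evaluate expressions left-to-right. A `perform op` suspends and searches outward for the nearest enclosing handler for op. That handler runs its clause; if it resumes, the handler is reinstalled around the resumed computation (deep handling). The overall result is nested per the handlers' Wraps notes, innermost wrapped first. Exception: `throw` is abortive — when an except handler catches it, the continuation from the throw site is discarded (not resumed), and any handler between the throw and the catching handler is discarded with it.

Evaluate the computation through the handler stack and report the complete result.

Answer: [[(18, 6)], [(24, 6)]]

Working:
choose[3, 4] @ H3
  branch[0] choose=3:
    get @ H0 ⇒ 6
    H0 returns (18, 6)
    H1 returns [(18, 6)]
    H2 returns [(18, 6)]
    H3 returns [[(18, 6)]]
  branch[1] choose=4:
    get @ H0 ⇒ 6
    H0 returns (24, 6)
    H1 returns [(24, 6)]
    H2 returns [(24, 6)]
    H3 returns [[(24, 6)]]
= [[(18, 6)], [(24, 6)]]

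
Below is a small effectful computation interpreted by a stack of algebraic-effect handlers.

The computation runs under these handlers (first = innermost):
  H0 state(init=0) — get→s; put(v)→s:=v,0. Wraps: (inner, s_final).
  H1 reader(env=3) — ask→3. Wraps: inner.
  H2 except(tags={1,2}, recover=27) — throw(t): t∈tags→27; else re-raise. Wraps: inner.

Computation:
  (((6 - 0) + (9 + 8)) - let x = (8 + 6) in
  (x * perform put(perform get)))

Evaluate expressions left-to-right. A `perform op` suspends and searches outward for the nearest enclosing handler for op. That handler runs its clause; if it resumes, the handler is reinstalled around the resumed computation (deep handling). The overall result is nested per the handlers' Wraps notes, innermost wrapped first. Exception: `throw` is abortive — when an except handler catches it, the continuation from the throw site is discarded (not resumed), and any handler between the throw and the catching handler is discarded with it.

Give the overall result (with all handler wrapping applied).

Answer: (23, 0)

Working:
get @ H0 ⇒ 0
put(0) @ H0 ⇒ s:=0
H0 returns (23, 0)
H1 returns (23, 0)
H2 returns (23, 0)
= (23, 0)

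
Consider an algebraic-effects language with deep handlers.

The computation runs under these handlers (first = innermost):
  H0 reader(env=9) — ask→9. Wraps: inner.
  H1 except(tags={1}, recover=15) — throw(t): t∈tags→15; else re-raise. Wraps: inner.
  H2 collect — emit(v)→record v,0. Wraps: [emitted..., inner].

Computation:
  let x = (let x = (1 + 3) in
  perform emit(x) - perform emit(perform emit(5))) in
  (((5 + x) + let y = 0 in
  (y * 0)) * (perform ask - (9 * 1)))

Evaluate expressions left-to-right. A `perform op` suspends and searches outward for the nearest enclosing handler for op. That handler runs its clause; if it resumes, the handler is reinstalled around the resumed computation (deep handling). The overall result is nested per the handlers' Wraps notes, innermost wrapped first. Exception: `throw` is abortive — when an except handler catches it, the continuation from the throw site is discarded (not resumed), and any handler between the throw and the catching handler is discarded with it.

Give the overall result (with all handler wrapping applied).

Working:
emit(4) @ H2 ⇒ out+=4
emit(5) @ H2 ⇒ out+=5
emit(0) @ H2 ⇒ out+=0
ask @ H0 ⇒ 9
H0 returns 0
H1 returns 0
H2 returns [4, 5, 0, 0]
= [4, 5, 0, 0]

Answer: [4, 5, 0, 0]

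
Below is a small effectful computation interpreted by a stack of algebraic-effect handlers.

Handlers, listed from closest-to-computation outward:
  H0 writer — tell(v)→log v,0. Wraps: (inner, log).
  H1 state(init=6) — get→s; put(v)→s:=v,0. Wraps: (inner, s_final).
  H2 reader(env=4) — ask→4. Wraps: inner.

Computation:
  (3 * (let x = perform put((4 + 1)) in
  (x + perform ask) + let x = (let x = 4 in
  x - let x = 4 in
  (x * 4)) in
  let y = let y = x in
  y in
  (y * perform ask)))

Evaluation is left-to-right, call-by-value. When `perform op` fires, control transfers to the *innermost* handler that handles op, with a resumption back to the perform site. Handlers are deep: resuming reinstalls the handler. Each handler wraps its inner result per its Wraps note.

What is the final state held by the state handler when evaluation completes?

Answer: 5

Evaluation trace:
put(5) @ H1 ⇒ s:=5
ask @ H2 ⇒ 4
ask @ H2 ⇒ 4
H0 returns (-132, ())
H1 returns ((-132, ()), 5)
H2 returns ((-132, ()), 5)
= ((-132, ()), 5)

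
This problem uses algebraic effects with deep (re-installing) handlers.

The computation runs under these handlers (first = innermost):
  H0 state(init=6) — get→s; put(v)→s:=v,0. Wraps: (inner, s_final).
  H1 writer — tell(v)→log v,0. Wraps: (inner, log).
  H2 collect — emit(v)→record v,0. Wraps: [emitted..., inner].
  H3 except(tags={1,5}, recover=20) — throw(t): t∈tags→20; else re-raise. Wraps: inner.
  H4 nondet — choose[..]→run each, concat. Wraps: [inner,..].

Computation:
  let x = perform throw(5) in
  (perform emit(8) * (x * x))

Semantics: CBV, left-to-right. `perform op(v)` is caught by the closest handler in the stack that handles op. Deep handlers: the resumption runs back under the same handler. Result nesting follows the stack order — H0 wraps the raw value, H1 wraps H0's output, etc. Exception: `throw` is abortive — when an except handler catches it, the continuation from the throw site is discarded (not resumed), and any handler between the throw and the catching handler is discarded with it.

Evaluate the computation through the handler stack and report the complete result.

Working:
throw(5) @ H3 caught ⇒ 20
H4 returns [20]
= [20]

Answer: [20]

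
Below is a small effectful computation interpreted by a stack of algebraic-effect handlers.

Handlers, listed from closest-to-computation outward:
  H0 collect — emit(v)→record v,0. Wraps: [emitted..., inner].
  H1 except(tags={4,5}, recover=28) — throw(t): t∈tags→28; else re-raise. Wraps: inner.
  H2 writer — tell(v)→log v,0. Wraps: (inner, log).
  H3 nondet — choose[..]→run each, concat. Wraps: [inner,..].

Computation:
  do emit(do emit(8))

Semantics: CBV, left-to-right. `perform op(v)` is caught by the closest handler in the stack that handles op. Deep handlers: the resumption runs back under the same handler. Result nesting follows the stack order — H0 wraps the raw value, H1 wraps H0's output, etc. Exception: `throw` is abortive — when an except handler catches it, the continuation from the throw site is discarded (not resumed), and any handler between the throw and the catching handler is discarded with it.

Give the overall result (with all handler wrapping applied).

Answer: [([8, 0, 0], ())]

Step-by-step:
emit(8) @ H0 ⇒ out+=8
emit(0) @ H0 ⇒ out+=0
H0 returns [8, 0, 0]
H1 returns [8, 0, 0]
H2 returns ([8, 0, 0], ())
H3 returns [([8, 0, 0], ())]
= [([8, 0, 0], ())]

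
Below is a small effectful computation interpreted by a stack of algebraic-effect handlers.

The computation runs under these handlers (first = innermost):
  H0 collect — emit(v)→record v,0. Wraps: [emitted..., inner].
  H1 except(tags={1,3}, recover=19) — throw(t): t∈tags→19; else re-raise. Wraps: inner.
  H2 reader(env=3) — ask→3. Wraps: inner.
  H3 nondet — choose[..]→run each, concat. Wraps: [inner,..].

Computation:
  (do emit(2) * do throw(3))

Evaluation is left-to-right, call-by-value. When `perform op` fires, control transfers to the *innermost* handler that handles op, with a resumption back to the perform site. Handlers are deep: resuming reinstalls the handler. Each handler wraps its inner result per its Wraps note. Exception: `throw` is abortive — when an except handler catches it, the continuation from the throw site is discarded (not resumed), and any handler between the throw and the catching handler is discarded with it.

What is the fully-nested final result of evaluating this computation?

Answer: [19]

Step-by-step:
emit(2) @ H0 ⇒ out+=2
throw(3) @ H1 caught ⇒ 19
H2 returns 19
H3 returns [19]
= [19]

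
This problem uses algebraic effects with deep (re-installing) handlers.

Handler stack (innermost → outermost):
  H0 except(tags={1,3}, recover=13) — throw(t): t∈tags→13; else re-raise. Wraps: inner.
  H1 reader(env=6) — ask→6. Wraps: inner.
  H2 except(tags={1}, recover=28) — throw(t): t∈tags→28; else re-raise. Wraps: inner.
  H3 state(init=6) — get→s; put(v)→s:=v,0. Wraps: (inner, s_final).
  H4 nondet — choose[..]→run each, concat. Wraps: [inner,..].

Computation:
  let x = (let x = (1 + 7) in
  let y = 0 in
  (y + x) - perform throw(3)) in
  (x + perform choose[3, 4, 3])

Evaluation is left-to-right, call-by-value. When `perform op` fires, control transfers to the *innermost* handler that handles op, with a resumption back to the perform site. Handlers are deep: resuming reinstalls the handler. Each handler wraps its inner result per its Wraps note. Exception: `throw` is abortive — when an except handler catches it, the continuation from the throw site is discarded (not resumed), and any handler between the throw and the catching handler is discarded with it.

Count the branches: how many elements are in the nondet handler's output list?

Evaluation trace:
throw(3) @ H0 caught ⇒ 13
H1 returns 13
H2 returns 13
H3 returns (13, 6)
H4 returns [(13, 6)]
= [(13, 6)]

Answer: 1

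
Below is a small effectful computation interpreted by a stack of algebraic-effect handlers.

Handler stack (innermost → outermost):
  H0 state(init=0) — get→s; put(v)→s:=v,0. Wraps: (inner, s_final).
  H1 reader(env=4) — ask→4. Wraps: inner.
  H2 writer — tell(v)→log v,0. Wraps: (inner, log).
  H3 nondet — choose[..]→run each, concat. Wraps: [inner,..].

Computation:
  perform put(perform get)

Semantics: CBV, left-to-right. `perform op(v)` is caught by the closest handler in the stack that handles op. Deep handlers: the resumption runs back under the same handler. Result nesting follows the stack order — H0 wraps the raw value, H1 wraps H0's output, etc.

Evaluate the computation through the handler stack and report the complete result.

Step-by-step:
get @ H0 ⇒ 0
put(0) @ H0 ⇒ s:=0
H0 returns (0, 0)
H1 returns (0, 0)
H2 returns ((0, 0), ())
H3 returns [((0, 0), ())]
= [((0, 0), ())]

Answer: [((0, 0), ())]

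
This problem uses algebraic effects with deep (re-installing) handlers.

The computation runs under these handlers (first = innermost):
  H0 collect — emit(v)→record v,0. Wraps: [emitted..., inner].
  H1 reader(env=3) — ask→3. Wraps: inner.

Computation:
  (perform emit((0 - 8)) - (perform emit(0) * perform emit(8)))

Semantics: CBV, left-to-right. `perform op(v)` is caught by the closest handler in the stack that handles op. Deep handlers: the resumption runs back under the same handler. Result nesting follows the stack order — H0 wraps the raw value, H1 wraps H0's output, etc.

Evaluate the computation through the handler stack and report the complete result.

Answer: [-8, 0, 8, 0]

Evaluation trace:
emit(-8) @ H0 ⇒ out+=-8
emit(0) @ H0 ⇒ out+=0
emit(8) @ H0 ⇒ out+=8
H0 returns [-8, 0, 8, 0]
H1 returns [-8, 0, 8, 0]
= [-8, 0, 8, 0]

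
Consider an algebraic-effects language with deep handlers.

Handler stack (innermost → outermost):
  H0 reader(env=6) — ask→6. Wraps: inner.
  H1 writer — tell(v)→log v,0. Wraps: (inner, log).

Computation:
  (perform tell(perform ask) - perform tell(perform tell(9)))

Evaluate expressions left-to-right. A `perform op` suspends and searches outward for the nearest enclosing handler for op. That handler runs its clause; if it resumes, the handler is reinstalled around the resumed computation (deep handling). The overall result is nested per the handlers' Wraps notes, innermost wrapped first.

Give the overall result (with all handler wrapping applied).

Answer: (0, (6, 9, 0))

Working:
ask @ H0 ⇒ 6
tell(6) @ H1 ⇒ log+=6
tell(9) @ H1 ⇒ log+=9
tell(0) @ H1 ⇒ log+=0
H0 returns 0
H1 returns (0, (6, 9, 0))
= (0, (6, 9, 0))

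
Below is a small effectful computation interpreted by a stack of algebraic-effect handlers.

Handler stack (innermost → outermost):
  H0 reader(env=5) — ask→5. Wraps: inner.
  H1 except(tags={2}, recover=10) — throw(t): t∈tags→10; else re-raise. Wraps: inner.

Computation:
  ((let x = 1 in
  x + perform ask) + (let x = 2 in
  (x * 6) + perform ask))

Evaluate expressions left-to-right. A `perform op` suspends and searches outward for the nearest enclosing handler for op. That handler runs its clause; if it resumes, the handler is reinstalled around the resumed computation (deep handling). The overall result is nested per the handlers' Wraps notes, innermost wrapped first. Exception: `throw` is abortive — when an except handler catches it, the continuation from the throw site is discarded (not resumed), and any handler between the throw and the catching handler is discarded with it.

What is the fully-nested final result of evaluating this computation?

Answer: 23

Evaluation trace:
ask @ H0 ⇒ 5
ask @ H0 ⇒ 5
H0 returns 23
H1 returns 23
= 23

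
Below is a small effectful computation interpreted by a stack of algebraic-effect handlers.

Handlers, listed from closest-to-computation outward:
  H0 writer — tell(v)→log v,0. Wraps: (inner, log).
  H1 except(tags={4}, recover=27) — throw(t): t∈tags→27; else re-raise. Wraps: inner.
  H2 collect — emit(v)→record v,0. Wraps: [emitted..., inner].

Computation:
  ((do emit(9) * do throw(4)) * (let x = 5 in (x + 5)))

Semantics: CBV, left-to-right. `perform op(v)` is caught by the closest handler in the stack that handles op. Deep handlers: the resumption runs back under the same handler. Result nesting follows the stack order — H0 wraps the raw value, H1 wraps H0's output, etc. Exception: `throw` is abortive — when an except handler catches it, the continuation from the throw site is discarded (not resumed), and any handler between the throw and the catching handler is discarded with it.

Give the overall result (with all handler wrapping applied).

Answer: [9, 27]

Working:
emit(9) @ H2 ⇒ out+=9
throw(4) @ H1 caught ⇒ 27
H2 returns [9, 27]
= [9, 27]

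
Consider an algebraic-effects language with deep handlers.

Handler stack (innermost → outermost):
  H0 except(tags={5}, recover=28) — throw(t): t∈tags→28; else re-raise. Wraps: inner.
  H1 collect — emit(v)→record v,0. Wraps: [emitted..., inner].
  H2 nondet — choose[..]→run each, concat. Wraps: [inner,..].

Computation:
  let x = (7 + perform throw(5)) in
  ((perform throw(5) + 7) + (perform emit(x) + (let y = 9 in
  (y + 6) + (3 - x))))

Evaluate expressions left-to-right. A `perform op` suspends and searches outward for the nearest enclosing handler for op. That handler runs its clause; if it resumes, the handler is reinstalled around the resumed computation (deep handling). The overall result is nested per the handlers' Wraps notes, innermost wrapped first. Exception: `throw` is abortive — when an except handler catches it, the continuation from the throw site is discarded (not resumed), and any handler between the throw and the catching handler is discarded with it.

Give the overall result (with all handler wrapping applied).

Answer: [[28]]

Evaluation trace:
throw(5) @ H0 caught ⇒ 28
H1 returns [28]
H2 returns [[28]]
= [[28]]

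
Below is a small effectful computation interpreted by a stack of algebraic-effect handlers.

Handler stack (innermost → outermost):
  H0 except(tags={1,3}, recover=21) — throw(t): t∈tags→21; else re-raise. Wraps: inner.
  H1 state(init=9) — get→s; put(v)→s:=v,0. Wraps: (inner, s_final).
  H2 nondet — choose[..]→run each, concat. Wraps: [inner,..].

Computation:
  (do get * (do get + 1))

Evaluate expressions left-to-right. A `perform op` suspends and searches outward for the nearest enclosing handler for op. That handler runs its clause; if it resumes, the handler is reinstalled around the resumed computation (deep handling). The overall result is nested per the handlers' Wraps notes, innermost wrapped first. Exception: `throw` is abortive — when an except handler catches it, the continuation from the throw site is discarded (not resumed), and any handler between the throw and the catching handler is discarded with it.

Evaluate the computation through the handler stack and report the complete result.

Evaluation trace:
get @ H1 ⇒ 9
get @ H1 ⇒ 9
H0 returns 90
H1 returns (90, 9)
H2 returns [(90, 9)]
= [(90, 9)]

Answer: [(90, 9)]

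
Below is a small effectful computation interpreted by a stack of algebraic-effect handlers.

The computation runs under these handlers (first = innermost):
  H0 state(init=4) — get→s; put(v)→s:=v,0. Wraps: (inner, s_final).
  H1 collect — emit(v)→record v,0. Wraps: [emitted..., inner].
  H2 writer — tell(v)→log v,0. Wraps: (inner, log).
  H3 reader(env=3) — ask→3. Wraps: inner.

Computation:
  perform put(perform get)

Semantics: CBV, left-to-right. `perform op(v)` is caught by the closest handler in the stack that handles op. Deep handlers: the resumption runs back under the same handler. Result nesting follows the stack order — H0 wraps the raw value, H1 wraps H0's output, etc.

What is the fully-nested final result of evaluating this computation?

Step-by-step:
get @ H0 ⇒ 4
put(4) @ H0 ⇒ s:=4
H0 returns (0, 4)
H1 returns [(0, 4)]
H2 returns ([(0, 4)], ())
H3 returns ([(0, 4)], ())
= ([(0, 4)], ())

Answer: ([(0, 4)], ())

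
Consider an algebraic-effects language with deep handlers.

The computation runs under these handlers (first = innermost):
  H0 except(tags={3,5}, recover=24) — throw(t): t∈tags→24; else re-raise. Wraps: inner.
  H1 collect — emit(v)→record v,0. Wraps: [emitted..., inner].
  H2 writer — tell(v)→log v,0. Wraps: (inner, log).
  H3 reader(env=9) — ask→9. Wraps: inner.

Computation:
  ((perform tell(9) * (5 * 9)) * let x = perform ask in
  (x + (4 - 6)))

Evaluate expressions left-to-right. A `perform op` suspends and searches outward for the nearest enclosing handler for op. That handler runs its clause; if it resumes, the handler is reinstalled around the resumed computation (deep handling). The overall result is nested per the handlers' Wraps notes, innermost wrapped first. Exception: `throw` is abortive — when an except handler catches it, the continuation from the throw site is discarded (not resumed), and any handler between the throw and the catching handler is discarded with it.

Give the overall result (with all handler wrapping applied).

Step-by-step:
tell(9) @ H2 ⇒ log+=9
ask @ H3 ⇒ 9
H0 returns 0
H1 returns [0]
H2 returns ([0], (9))
H3 returns ([0], (9))
= ([0], (9))

Answer: ([0], (9))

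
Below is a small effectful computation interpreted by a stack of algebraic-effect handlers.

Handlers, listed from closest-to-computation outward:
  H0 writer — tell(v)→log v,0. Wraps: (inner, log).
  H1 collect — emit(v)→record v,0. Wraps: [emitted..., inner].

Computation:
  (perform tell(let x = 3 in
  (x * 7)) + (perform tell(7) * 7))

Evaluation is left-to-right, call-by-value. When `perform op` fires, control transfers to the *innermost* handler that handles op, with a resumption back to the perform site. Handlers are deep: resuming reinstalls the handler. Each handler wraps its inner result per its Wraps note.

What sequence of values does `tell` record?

Working:
tell(21) @ H0 ⇒ log+=21
tell(7) @ H0 ⇒ log+=7
H0 returns (0, (21, 7))
H1 returns [(0, (21, 7))]
= [(0, (21, 7))]

Answer: (21, 7)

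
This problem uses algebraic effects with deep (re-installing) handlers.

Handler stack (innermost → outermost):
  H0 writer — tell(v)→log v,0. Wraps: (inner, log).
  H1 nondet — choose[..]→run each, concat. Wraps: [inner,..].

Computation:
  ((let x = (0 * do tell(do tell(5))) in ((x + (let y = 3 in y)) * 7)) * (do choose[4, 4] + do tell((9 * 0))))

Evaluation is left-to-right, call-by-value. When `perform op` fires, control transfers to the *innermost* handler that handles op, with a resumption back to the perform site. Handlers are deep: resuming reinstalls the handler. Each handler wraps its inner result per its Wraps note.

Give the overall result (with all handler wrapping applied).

Evaluation trace:
tell(5) @ H0 ⇒ log+=5
tell(0) @ H0 ⇒ log+=0
choose[4, 4] @ H1
  branch[0] choose=4:
    tell(0) @ H0 ⇒ log+=0
    H0 returns (84, (5, 0, 0))
    H1 returns [(84, (5, 0, 0))]
  branch[1] choose=4:
    tell(0) @ H0 ⇒ log+=0
    H0 returns (84, (5, 0, 0))
    H1 returns [(84, (5, 0, 0))]
= [(84, (5, 0, 0)), (84, (5, 0, 0))]

Answer: [(84, (5, 0, 0)), (84, (5, 0, 0))]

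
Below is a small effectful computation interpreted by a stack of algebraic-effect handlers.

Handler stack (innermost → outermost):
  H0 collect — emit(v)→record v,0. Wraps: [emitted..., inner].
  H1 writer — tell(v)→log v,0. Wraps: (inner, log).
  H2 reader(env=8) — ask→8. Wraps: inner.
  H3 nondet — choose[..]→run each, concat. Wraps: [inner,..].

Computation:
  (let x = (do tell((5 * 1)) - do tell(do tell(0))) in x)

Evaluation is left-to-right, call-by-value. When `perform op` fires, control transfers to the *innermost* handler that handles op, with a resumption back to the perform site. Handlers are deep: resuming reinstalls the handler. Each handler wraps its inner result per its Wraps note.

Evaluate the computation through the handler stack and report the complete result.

Evaluation trace:
tell(5) @ H1 ⇒ log+=5
tell(0) @ H1 ⇒ log+=0
tell(0) @ H1 ⇒ log+=0
H0 returns [0]
H1 returns ([0], (5, 0, 0))
H2 returns ([0], (5, 0, 0))
H3 returns [([0], (5, 0, 0))]
= [([0], (5, 0, 0))]

Answer: [([0], (5, 0, 0))]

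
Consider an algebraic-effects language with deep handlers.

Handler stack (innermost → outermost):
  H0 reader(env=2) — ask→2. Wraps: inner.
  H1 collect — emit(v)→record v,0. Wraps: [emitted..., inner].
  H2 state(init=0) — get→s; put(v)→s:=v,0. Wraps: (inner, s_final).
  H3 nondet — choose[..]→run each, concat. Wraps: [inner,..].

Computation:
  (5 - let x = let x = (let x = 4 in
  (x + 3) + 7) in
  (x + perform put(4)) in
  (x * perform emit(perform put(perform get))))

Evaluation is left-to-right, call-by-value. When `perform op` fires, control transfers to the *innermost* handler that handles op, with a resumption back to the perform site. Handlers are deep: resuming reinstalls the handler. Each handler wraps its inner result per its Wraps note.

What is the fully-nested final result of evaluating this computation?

Answer: [([0, 5], 4)]

Working:
put(4) @ H2 ⇒ s:=4
get @ H2 ⇒ 4
put(4) @ H2 ⇒ s:=4
emit(0) @ H1 ⇒ out+=0
H0 returns 5
H1 returns [0, 5]
H2 returns ([0, 5], 4)
H3 returns [([0, 5], 4)]
= [([0, 5], 4)]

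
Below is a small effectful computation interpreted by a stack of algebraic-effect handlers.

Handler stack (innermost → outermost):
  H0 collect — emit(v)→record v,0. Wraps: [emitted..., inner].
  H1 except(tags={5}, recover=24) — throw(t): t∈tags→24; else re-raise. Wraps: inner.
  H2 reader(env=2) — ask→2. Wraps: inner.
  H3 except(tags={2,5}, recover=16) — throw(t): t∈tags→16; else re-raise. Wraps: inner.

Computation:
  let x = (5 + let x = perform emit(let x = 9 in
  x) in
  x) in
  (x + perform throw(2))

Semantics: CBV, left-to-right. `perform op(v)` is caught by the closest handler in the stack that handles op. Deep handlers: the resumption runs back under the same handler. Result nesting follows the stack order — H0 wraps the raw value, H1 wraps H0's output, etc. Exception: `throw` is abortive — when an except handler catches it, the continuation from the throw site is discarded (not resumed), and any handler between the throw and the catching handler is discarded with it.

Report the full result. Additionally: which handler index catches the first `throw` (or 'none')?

Answer: 16 ; first throw caught by: H3

Evaluation trace:
emit(9) @ H0 ⇒ out+=9
throw(2) @ H1 re-raised
throw(2) @ H3 caught ⇒ 16
= 16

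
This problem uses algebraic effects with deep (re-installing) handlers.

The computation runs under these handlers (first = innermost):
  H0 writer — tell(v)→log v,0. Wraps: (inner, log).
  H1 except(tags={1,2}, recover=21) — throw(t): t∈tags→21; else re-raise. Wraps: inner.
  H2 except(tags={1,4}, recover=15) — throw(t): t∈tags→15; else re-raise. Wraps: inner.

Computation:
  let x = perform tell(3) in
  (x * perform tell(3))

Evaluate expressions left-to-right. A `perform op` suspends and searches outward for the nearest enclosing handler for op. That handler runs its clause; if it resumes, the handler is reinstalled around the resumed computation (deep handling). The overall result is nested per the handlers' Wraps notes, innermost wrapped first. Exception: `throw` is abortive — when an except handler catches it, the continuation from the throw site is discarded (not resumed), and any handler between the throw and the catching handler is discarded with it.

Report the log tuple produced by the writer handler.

Evaluation trace:
tell(3) @ H0 ⇒ log+=3
tell(3) @ H0 ⇒ log+=3
H0 returns (0, (3, 3))
H1 returns (0, (3, 3))
H2 returns (0, (3, 3))
= (0, (3, 3))

Answer: (3, 3)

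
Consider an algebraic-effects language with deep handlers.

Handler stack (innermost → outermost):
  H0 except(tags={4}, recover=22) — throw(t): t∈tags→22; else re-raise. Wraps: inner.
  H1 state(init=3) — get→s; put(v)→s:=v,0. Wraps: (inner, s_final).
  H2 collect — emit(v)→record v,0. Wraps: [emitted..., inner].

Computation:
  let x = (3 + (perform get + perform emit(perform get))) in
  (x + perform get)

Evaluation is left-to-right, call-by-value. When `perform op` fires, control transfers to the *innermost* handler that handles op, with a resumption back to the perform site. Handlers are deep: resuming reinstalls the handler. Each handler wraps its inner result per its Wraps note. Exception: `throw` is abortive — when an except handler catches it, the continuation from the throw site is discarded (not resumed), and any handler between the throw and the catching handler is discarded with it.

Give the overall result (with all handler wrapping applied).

Answer: [3, (9, 3)]

Step-by-step:
get @ H1 ⇒ 3
get @ H1 ⇒ 3
emit(3) @ H2 ⇒ out+=3
get @ H1 ⇒ 3
H0 returns 9
H1 returns (9, 3)
H2 returns [3, (9, 3)]
= [3, (9, 3)]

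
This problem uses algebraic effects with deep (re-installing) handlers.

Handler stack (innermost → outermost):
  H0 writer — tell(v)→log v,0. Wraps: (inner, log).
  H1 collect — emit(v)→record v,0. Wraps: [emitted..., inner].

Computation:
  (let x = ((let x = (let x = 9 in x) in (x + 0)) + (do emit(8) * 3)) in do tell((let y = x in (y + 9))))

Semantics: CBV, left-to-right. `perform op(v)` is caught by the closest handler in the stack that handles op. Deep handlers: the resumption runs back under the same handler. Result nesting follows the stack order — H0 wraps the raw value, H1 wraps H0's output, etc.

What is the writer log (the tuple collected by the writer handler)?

Working:
emit(8) @ H1 ⇒ out+=8
tell(18) @ H0 ⇒ log+=18
H0 returns (0, (18))
H1 returns [8, (0, (18))]
= [8, (0, (18))]

Answer: (18)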